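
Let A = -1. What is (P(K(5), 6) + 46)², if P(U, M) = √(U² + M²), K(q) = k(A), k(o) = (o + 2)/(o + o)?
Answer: (92 + √145)²/4 ≈ 2706.2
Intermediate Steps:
k(o) = (2 + o)/(2*o) (k(o) = (2 + o)/((2*o)) = (2 + o)*(1/(2*o)) = (2 + o)/(2*o))
K(q) = -½ (K(q) = (½)*(2 - 1)/(-1) = (½)*(-1)*1 = -½)
P(U, M) = √(M² + U²)
(P(K(5), 6) + 46)² = (√(6² + (-½)²) + 46)² = (√(36 + ¼) + 46)² = (√(145/4) + 46)² = (√145/2 + 46)² = (46 + √145/2)²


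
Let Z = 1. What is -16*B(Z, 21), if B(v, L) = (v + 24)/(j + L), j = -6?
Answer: -80/3 ≈ -26.667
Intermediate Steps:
B(v, L) = (24 + v)/(-6 + L) (B(v, L) = (v + 24)/(-6 + L) = (24 + v)/(-6 + L))
-16*B(Z, 21) = -16*(24 + 1)/(-6 + 21) = -16*25/15 = -16*5/3 = -80/3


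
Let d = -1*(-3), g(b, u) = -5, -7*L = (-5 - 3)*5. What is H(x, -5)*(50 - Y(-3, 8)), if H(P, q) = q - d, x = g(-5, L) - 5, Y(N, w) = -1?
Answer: -408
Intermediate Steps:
L = 40/7 (L = -(-5 - 3)*5/7 = -(-8)*5/7 = -1/7*(-40) = 40/7 ≈ 5.7143)
d = 3
x = -10 (x = -5 - 5 = -10)
H(P, q) = -3 + q (H(P, q) = q - 1*3 = q - 3 = -3 + q)
H(x, -5)*(50 - Y(-3, 8)) = (-3 - 5)*(50 - 1*(-1)) = -8*(50 + 1) = -8*51 = -408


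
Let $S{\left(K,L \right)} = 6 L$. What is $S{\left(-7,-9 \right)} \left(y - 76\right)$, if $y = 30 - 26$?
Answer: $3888$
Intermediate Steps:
$y = 4$
$S{\left(-7,-9 \right)} \left(y - 76\right) = 6 \left(-9\right) \left(4 - 76\right) = \left(-54\right) \left(-72\right) = 3888$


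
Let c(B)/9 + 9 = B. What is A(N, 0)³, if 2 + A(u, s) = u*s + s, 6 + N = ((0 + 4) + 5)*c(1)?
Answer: -8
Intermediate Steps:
c(B) = -81 + 9*B
N = -654 (N = -6 + ((0 + 4) + 5)*(-81 + 9*1) = -6 + (4 + 5)*(-81 + 9) = -6 + 9*(-72) = -6 - 648 = -654)
A(u, s) = -2 + s + s*u (A(u, s) = -2 + (u*s + s) = -2 + (s*u + s) = -2 + (s + s*u) = -2 + s + s*u)
A(N, 0)³ = (-2 + 0 + 0*(-654))³ = (-2 + 0 + 0)³ = (-2)³ = -8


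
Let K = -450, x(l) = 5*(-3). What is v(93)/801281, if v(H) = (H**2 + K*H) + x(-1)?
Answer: -33216/801281 ≈ -0.041454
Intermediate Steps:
x(l) = -15
v(H) = -15 + H**2 - 450*H (v(H) = (H**2 - 450*H) - 15 = -15 + H**2 - 450*H)
v(93)/801281 = (-15 + 93**2 - 450*93)/801281 = (-15 + 8649 - 41850)*(1/801281) = -33216*1/801281 = -33216/801281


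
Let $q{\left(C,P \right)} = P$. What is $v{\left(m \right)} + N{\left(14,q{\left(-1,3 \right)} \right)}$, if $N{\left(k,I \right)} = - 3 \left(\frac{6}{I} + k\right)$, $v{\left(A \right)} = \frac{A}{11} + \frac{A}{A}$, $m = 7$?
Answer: $- \frac{510}{11} \approx -46.364$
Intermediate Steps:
$v{\left(A \right)} = 1 + \frac{A}{11}$ ($v{\left(A \right)} = A \frac{1}{11} + 1 = \frac{A}{11} + 1 = 1 + \frac{A}{11}$)
$N{\left(k,I \right)} = - \frac{18}{I} - 3 k$ ($N{\left(k,I \right)} = - 3 \left(k + \frac{6}{I}\right) = - \frac{18}{I} - 3 k$)
$v{\left(m \right)} + N{\left(14,q{\left(-1,3 \right)} \right)} = \left(1 + \frac{1}{11} \cdot 7\right) - \left(42 + \frac{18}{3}\right) = \left(1 + \frac{7}{11}\right) - 48 = \frac{18}{11} - 48 = - \frac{510}{11}$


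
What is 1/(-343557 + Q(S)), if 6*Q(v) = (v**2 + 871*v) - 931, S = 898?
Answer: -6/473711 ≈ -1.2666e-5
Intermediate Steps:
Q(v) = -931/6 + v**2/6 + 871*v/6 (Q(v) = ((v**2 + 871*v) - 931)/6 = (-931 + v**2 + 871*v)/6 = -931/6 + v**2/6 + 871*v/6)
1/(-343557 + Q(S)) = 1/(-343557 + (-931/6 + (1/6)*898**2 + (871/6)*898)) = 1/(-343557 + (-931/6 + (1/6)*806404 + 391079/3)) = 1/(-343557 + (-931/6 + 403202/3 + 391079/3)) = 1/(-343557 + 1587631/6) = 1/(-473711/6) = -6/473711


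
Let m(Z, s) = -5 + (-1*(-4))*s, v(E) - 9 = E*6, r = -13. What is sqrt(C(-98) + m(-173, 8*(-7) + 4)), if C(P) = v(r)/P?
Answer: I*sqrt(41610)/14 ≈ 14.57*I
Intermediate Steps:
v(E) = 9 + 6*E (v(E) = 9 + E*6 = 9 + 6*E)
m(Z, s) = -5 + 4*s
C(P) = -69/P (C(P) = (9 + 6*(-13))/P = (9 - 78)/P = -69/P)
sqrt(C(-98) + m(-173, 8*(-7) + 4)) = sqrt(-69/(-98) + (-5 + 4*(8*(-7) + 4))) = sqrt(-69*(-1/98) + (-5 + 4*(-56 + 4))) = sqrt(69/98 + (-5 + 4*(-52))) = sqrt(69/98 + (-5 - 208)) = sqrt(69/98 - 213) = sqrt(-20805/98) = I*sqrt(41610)/14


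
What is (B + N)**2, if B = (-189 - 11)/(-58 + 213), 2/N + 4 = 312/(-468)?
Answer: 139129/47089 ≈ 2.9546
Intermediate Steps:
N = -3/7 (N = 2/(-4 + 312/(-468)) = 2/(-4 + 312*(-1/468)) = 2/(-4 - 2/3) = 2/(-14/3) = 2*(-3/14) = -3/7 ≈ -0.42857)
B = -40/31 (B = -200/155 = -200*1/155 = -40/31 ≈ -1.2903)
(B + N)**2 = (-40/31 - 3/7)**2 = (-373/217)**2 = 139129/47089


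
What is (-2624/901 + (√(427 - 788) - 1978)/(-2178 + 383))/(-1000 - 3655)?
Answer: 2927902/7528508225 + I/439775 ≈ 0.00038891 + 2.2739e-6*I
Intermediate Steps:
(-2624/901 + (√(427 - 788) - 1978)/(-2178 + 383))/(-1000 - 3655) = (-2624*1/901 + (√(-361) - 1978)/(-1795))/(-4655) = (-2624/901 + (19*I - 1978)*(-1/1795))*(-1/4655) = (-2624/901 + (-1978 + 19*I)*(-1/1795))*(-1/4655) = (-2624/901 + (1978/1795 - 19*I/1795))*(-1/4655) = (-2927902/1617295 - 19*I/1795)*(-1/4655) = 2927902/7528508225 + I/439775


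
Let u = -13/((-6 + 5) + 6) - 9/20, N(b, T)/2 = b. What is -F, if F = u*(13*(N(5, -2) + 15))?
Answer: 3965/4 ≈ 991.25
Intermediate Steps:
N(b, T) = 2*b
u = -61/20 (u = -13/(-1 + 6) - 9*1/20 = -13/5 - 9/20 = -61/20 ≈ -3.0500)
F = -3965/4 (F = -793*(2*5 + 15)/20 = -793*(10 + 15)/20 = -793*25/20 = -61/20*325 = -3965/4 ≈ -991.25)
-F = -1*(-3965/4) = 3965/4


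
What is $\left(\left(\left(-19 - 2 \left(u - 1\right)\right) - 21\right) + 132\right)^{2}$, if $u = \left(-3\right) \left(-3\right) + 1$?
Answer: $5476$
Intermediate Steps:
$u = 10$ ($u = 9 + 1 = 10$)
$\left(\left(\left(-19 - 2 \left(u - 1\right)\right) - 21\right) + 132\right)^{2} = \left(\left(\left(-19 - 2 \left(10 - 1\right)\right) - 21\right) + 132\right)^{2} = \left(\left(\left(-19 - 18\right) - 21\right) + 132\right)^{2} = \left(\left(-37 - 21\right) + 132\right)^{2} = \left(-58 + 132\right)^{2} = 74^{2} = 5476$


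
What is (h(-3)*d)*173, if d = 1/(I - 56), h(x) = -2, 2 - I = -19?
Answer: 346/35 ≈ 9.8857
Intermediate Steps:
I = 21 (I = 2 - 1*(-19) = 2 + 19 = 21)
d = -1/35 (d = 1/(21 - 56) = 1/(-35) = -1/35 ≈ -0.028571)
(h(-3)*d)*173 = -2*(-1/35)*173 = (2/35)*173 = 346/35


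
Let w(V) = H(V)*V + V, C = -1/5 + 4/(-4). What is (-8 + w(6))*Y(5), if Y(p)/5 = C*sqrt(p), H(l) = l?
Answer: -204*sqrt(5) ≈ -456.16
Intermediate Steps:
C = -6/5 (C = -1*1/5 + 4*(-1/4) = -1/5 - 1 = -6/5 ≈ -1.2000)
w(V) = V + V**2 (w(V) = V*V + V = V**2 + V = V + V**2)
Y(p) = -6*sqrt(p) (Y(p) = 5*(-6*sqrt(p)/5) = -6*sqrt(p))
(-8 + w(6))*Y(5) = (-8 + 6*(1 + 6))*(-6*sqrt(5)) = (-8 + 6*7)*(-6*sqrt(5)) = (-8 + 42)*(-6*sqrt(5)) = 34*(-6*sqrt(5)) = -204*sqrt(5)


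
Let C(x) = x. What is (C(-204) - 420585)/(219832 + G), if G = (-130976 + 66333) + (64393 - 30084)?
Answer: -140263/63166 ≈ -2.2205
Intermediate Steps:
G = -30334 (G = -64643 + 34309 = -30334)
(C(-204) - 420585)/(219832 + G) = (-204 - 420585)/(219832 - 30334) = -420789/189498 = -420789*1/189498 = -140263/63166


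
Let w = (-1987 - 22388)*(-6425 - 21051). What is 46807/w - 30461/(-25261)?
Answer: 20401751769127/16917986377500 ≈ 1.2059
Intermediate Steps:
w = 669727500 (w = -24375*(-27476) = 669727500)
46807/w - 30461/(-25261) = 46807/669727500 - 30461/(-25261) = 46807*(1/669727500) - 30461*(-1/25261) = 46807/669727500 + 30461/25261 = 20401751769127/16917986377500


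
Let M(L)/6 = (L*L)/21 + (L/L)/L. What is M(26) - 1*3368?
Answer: -288891/91 ≈ -3174.6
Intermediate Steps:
M(L) = 6/L + 2*L²/7 (M(L) = 6*((L*L)/21 + (L/L)/L) = 6*(L²*(1/21) + 1/L) = 6*(L²/21 + 1/L) = 6*(1/L + L²/21) = 6/L + 2*L²/7)
M(26) - 1*3368 = (2/7)*(21 + 26³)/26 - 1*3368 = (2/7)*(1/26)*(21 + 17576) - 3368 = (2/7)*(1/26)*17597 - 3368 = 17597/91 - 3368 = -288891/91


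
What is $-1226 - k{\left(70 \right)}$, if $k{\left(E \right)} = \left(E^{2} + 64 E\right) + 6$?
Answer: $-10612$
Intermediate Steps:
$k{\left(E \right)} = 6 + E^{2} + 64 E$
$-1226 - k{\left(70 \right)} = -1226 - \left(6 + 70^{2} + 64 \cdot 70\right) = -1226 - \left(6 + 4900 + 4480\right) = -1226 - 9386 = -10612$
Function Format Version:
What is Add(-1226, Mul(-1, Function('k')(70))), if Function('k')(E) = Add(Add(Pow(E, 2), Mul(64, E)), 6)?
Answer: -10612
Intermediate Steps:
Function('k')(E) = Add(6, Pow(E, 2), Mul(64, E))
Add(-1226, Mul(-1, Function('k')(70))) = Add(-1226, Mul(-1, Add(6, Pow(70, 2), Mul(64, 70)))) = Add(-1226, Mul(-1, Add(6, 4900, 4480))) = Add(-1226, Mul(-1, 9386)) = Add(-1226, -9386) = -10612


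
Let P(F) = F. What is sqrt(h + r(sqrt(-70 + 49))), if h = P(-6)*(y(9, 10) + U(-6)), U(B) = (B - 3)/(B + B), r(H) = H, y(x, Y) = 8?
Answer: sqrt(-210 + 4*I*sqrt(21))/2 ≈ 0.31593 + 7.2526*I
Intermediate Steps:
U(B) = (-3 + B)/(2*B) (U(B) = (-3 + B)/((2*B)) = (-3 + B)*(1/(2*B)) = (-3 + B)/(2*B))
h = -105/2 (h = -6*(8 + (1/2)*(-3 - 6)/(-6)) = -6*(8 + (1/2)*(-1/6)*(-9)) = -6*(8 + 3/4) = -6*35/4 = -105/2 ≈ -52.500)
sqrt(h + r(sqrt(-70 + 49))) = sqrt(-105/2 + sqrt(-70 + 49)) = sqrt(-105/2 + sqrt(-21)) = sqrt(-105/2 + I*sqrt(21))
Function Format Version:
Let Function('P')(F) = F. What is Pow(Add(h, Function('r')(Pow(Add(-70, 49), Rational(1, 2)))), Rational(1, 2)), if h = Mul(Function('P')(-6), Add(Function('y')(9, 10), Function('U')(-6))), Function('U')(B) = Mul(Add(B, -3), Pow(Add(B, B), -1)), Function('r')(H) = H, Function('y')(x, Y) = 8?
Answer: Mul(Rational(1, 2), Pow(Add(-210, Mul(4, I, Pow(21, Rational(1, 2)))), Rational(1, 2))) ≈ Add(0.31593, Mul(7.2526, I))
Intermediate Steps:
Function('U')(B) = Mul(Rational(1, 2), Pow(B, -1), Add(-3, B)) (Function('U')(B) = Mul(Add(-3, B), Pow(Mul(2, B), -1)) = Mul(Add(-3, B), Mul(Rational(1, 2), Pow(B, -1))) = Mul(Rational(1, 2), Pow(B, -1), Add(-3, B)))
h = Rational(-105, 2) (h = Mul(-6, Add(8, Mul(Rational(1, 2), Pow(-6, -1), Add(-3, -6)))) = Mul(-6, Add(8, Mul(Rational(1, 2), Rational(-1, 6), -9))) = Mul(-6, Add(8, Rational(3, 4))) = Mul(-6, Rational(35, 4)) = Rational(-105, 2) ≈ -52.500)
Pow(Add(h, Function('r')(Pow(Add(-70, 49), Rational(1, 2)))), Rational(1, 2)) = Pow(Add(Rational(-105, 2), Pow(Add(-70, 49), Rational(1, 2))), Rational(1, 2)) = Pow(Add(Rational(-105, 2), Pow(-21, Rational(1, 2))), Rational(1, 2)) = Pow(Add(Rational(-105, 2), Mul(I, Pow(21, Rational(1, 2)))), Rational(1, 2))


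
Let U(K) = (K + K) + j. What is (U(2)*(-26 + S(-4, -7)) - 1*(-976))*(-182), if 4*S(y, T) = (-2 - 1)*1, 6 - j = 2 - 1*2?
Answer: -128947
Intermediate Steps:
j = 6 (j = 6 - (2 - 1*2) = 6 - (2 - 2) = 6 - 1*0 = 6 + 0 = 6)
S(y, T) = -¾ (S(y, T) = ((-2 - 1)*1)/4 = (-3*1)/4 = (¼)*(-3) = -¾)
U(K) = 6 + 2*K (U(K) = (K + K) + 6 = 2*K + 6 = 6 + 2*K)
(U(2)*(-26 + S(-4, -7)) - 1*(-976))*(-182) = ((6 + 2*2)*(-26 - ¾) - 1*(-976))*(-182) = ((6 + 4)*(-107/4) + 976)*(-182) = (10*(-107/4) + 976)*(-182) = (-535/2 + 976)*(-182) = (1417/2)*(-182) = -128947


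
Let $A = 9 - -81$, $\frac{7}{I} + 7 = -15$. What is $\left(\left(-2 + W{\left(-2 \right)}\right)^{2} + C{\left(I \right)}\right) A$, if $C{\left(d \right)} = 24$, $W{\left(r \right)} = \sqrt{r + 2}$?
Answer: $2520$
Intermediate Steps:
$I = - \frac{7}{22}$ ($I = \frac{7}{-7 - 15} = \frac{7}{-22} = 7 \left(- \frac{1}{22}\right) = - \frac{7}{22} \approx -0.31818$)
$W{\left(r \right)} = \sqrt{2 + r}$
$A = 90$ ($A = 9 + 81 = 90$)
$\left(\left(-2 + W{\left(-2 \right)}\right)^{2} + C{\left(I \right)}\right) A = \left(\left(-2 + \sqrt{2 - 2}\right)^{2} + 24\right) 90 = \left(\left(-2 + \sqrt{0}\right)^{2} + 24\right) 90 = \left(\left(-2 + 0\right)^{2} + 24\right) 90 = \left(\left(-2\right)^{2} + 24\right) 90 = \left(4 + 24\right) 90 = 28 \cdot 90 = 2520$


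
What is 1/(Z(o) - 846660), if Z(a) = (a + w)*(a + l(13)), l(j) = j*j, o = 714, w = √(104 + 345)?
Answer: -216198/46391494843 - 883*√449/46391494843 ≈ -5.0636e-6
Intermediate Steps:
w = √449 ≈ 21.190
l(j) = j²
Z(a) = (169 + a)*(a + √449) (Z(a) = (a + √449)*(a + 13²) = (a + √449)*(a + 169) = (a + √449)*(169 + a) = (169 + a)*(a + √449))
1/(Z(o) - 846660) = 1/((714² + 169*714 + 169*√449 + 714*√449) - 846660) = 1/((509796 + 120666 + 169*√449 + 714*√449) - 846660) = 1/((630462 + 883*√449) - 846660) = 1/(-216198 + 883*√449)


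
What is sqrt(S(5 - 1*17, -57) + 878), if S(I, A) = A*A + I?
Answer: sqrt(4115) ≈ 64.148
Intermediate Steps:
S(I, A) = I + A**2 (S(I, A) = A**2 + I = I + A**2)
sqrt(S(5 - 1*17, -57) + 878) = sqrt(((5 - 1*17) + (-57)**2) + 878) = sqrt(((5 - 17) + 3249) + 878) = sqrt((-12 + 3249) + 878) = sqrt(3237 + 878) = sqrt(4115)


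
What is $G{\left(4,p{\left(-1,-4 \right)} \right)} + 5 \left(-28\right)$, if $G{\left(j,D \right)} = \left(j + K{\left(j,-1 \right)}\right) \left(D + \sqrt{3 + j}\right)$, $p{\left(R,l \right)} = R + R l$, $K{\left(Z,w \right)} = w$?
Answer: $-131 + 3 \sqrt{7} \approx -123.06$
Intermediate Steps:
$G{\left(j,D \right)} = \left(-1 + j\right) \left(D + \sqrt{3 + j}\right)$ ($G{\left(j,D \right)} = \left(j - 1\right) \left(D + \sqrt{3 + j}\right) = \left(-1 + j\right) \left(D + \sqrt{3 + j}\right)$)
$G{\left(4,p{\left(-1,-4 \right)} \right)} + 5 \left(-28\right) = \left(- \left(-1\right) \left(1 - 4\right) - \sqrt{3 + 4} + - (1 - 4) 4 + 4 \sqrt{3 + 4}\right) + 5 \left(-28\right) = \left(- \left(-1\right) \left(-3\right) - \sqrt{7} + \left(-1\right) \left(-3\right) 4 + 4 \sqrt{7}\right) - 140 = \left(\left(-1\right) 3 - \sqrt{7} + 3 \cdot 4 + 4 \sqrt{7}\right) - 140 = \left(-3 - \sqrt{7} + 12 + 4 \sqrt{7}\right) - 140 = \left(9 + 3 \sqrt{7}\right) - 140 = -131 + 3 \sqrt{7}$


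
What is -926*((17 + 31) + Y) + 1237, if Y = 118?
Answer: -152479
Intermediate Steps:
-926*((17 + 31) + Y) + 1237 = -926*((17 + 31) + 118) + 1237 = -926*(48 + 118) + 1237 = -926*166 + 1237 = -153716 + 1237 = -152479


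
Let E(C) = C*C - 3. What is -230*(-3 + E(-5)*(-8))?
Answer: 41170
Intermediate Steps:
E(C) = -3 + C² (E(C) = C² - 3 = -3 + C²)
-230*(-3 + E(-5)*(-8)) = -230*(-3 + (-3 + (-5)²)*(-8)) = -230*(-3 + (-3 + 25)*(-8)) = -230*(-3 + 22*(-8)) = -230*(-3 - 176) = -230*(-179) = 41170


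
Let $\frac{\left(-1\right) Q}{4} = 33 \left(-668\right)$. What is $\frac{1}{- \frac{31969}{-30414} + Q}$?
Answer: $\frac{30414}{2681816833} \approx 1.1341 \cdot 10^{-5}$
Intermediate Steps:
$Q = 88176$ ($Q = - 4 \cdot 33 \left(-668\right) = \left(-4\right) \left(-22044\right) = 88176$)
$\frac{1}{- \frac{31969}{-30414} + Q} = \frac{1}{- \frac{31969}{-30414} + 88176} = \frac{1}{\left(-31969\right) \left(- \frac{1}{30414}\right) + 88176} = \frac{1}{\frac{31969}{30414} + 88176} = \frac{1}{\frac{2681816833}{30414}} = \frac{30414}{2681816833}$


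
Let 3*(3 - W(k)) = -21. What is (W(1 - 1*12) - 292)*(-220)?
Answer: 62040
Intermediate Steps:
W(k) = 10 (W(k) = 3 - ⅓*(-21) = 3 + 7 = 10)
(W(1 - 1*12) - 292)*(-220) = (10 - 292)*(-220) = -282*(-220) = 62040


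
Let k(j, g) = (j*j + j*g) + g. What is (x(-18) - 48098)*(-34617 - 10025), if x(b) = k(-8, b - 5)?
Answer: 2137146466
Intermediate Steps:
k(j, g) = g + j² + g*j (k(j, g) = (j² + g*j) + g = g + j² + g*j)
x(b) = 99 - 7*b (x(b) = (b - 5) + (-8)² + (b - 5)*(-8) = (-5 + b) + 64 + (-5 + b)*(-8) = (-5 + b) + 64 + (40 - 8*b) = 99 - 7*b)
(x(-18) - 48098)*(-34617 - 10025) = ((99 - 7*(-18)) - 48098)*(-34617 - 10025) = ((99 + 126) - 48098)*(-44642) = (225 - 48098)*(-44642) = -47873*(-44642) = 2137146466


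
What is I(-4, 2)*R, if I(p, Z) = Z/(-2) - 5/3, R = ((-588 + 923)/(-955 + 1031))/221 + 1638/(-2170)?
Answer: 3826414/1952535 ≈ 1.9597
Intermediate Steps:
R = -1913207/2603380 (R = (335/76)*(1/221) + 1638*(-1/2170) = (335*(1/76))*(1/221) - 117/155 = (335/76)*(1/221) - 117/155 = 335/16796 - 117/155 = -1913207/2603380 ≈ -0.73489)
I(p, Z) = -5/3 - Z/2 (I(p, Z) = Z*(-½) - 5*⅓ = -Z/2 - 5/3 = -5/3 - Z/2)
I(-4, 2)*R = (-5/3 - ½*2)*(-1913207/2603380) = (-5/3 - 1)*(-1913207/2603380) = -8/3*(-1913207/2603380) = 3826414/1952535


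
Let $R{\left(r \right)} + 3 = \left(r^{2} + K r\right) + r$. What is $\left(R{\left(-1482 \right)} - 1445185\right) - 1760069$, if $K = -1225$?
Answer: $805035$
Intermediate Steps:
$R{\left(r \right)} = -3 + r^{2} - 1224 r$ ($R{\left(r \right)} = -3 + \left(\left(r^{2} - 1225 r\right) + r\right) = -3 + \left(r^{2} - 1224 r\right) = -3 + r^{2} - 1224 r$)
$\left(R{\left(-1482 \right)} - 1445185\right) - 1760069 = \left(\left(-3 + \left(-1482\right)^{2} - -1813968\right) - 1445185\right) - 1760069 = \left(\left(-3 + 2196324 + 1813968\right) - 1445185\right) - 1760069 = \left(4010289 - 1445185\right) - 1760069 = 2565104 - 1760069 = 805035$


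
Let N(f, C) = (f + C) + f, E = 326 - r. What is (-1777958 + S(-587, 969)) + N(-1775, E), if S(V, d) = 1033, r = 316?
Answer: -1780465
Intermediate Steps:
E = 10 (E = 326 - 1*316 = 326 - 316 = 10)
N(f, C) = C + 2*f (N(f, C) = (C + f) + f = C + 2*f)
(-1777958 + S(-587, 969)) + N(-1775, E) = (-1777958 + 1033) + (10 + 2*(-1775)) = -1776925 + (10 - 3550) = -1776925 - 3540 = -1780465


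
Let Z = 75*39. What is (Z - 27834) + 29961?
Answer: 5052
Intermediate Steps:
Z = 2925
(Z - 27834) + 29961 = (2925 - 27834) + 29961 = -24909 + 29961 = 5052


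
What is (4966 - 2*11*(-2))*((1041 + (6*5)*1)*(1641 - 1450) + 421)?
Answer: 1026959820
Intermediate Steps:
(4966 - 2*11*(-2))*((1041 + (6*5)*1)*(1641 - 1450) + 421) = (4966 - 22*(-2))*((1041 + 30*1)*191 + 421) = (4966 + 44)*((1041 + 30)*191 + 421) = 5010*(1071*191 + 421) = 5010*(204561 + 421) = 5010*204982 = 1026959820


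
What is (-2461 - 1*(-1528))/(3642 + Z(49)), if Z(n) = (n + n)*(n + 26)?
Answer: -311/3664 ≈ -0.084880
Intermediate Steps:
Z(n) = 2*n*(26 + n) (Z(n) = (2*n)*(26 + n) = 2*n*(26 + n))
(-2461 - 1*(-1528))/(3642 + Z(49)) = (-2461 - 1*(-1528))/(3642 + 2*49*(26 + 49)) = (-2461 + 1528)/(3642 + 2*49*75) = -933/(3642 + 7350) = -933/10992 = -933*1/10992 = -311/3664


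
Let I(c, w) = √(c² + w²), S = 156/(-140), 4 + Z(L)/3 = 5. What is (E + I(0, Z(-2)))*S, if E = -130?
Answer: 4953/35 ≈ 141.51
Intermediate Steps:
Z(L) = 3 (Z(L) = -12 + 3*5 = -12 + 15 = 3)
S = -39/35 (S = 156*(-1/140) = -39/35 ≈ -1.1143)
(E + I(0, Z(-2)))*S = (-130 + √(0² + 3²))*(-39/35) = (-130 + √(0 + 9))*(-39/35) = (-130 + √9)*(-39/35) = (-130 + 3)*(-39/35) = -127*(-39/35) = 4953/35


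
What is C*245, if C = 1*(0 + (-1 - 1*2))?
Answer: -735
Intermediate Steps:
C = -3 (C = 1*(0 + (-1 - 2)) = 1*(0 - 3) = 1*(-3) = -3)
C*245 = -3*245 = -735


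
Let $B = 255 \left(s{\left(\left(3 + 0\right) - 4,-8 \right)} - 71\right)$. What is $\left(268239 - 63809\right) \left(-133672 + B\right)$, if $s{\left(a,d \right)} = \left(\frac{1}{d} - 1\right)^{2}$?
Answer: $- \frac{990777456695}{32} \approx -3.0962 \cdot 10^{10}$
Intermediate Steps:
$s{\left(a,d \right)} = \left(-1 + \frac{1}{d}\right)^{2}$
$B = - \frac{1138065}{64}$ ($B = 255 \left(\frac{\left(-1 - 8\right)^{2}}{64} - 71\right) = 255 \left(\frac{\left(-9\right)^{2}}{64} - 71\right) = 255 \left(\frac{1}{64} \cdot 81 - 71\right) = 255 \left(\frac{81}{64} - 71\right) = 255 \left(- \frac{4463}{64}\right) = - \frac{1138065}{64} \approx -17782.0$)
$\left(268239 - 63809\right) \left(-133672 + B\right) = \left(268239 - 63809\right) \left(-133672 - \frac{1138065}{64}\right) = 204430 \left(- \frac{9693073}{64}\right) = - \frac{990777456695}{32}$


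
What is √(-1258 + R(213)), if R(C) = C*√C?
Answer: √(-1258 + 213*√213) ≈ 43.019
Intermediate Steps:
R(C) = C^(3/2)
√(-1258 + R(213)) = √(-1258 + 213^(3/2)) = √(-1258 + 213*√213)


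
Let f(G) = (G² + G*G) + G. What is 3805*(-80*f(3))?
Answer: -6392400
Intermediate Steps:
f(G) = G + 2*G² (f(G) = (G² + G²) + G = 2*G² + G = G + 2*G²)
3805*(-80*f(3)) = 3805*(-240*(1 + 2*3)) = 3805*(-240*(1 + 6)) = 3805*(-240*7) = 3805*(-80*21) = 3805*(-1680) = -6392400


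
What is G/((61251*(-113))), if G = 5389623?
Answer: -1796541/2307121 ≈ -0.77869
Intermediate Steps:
G/((61251*(-113))) = 5389623/((61251*(-113))) = 5389623/(-6921363) = 5389623*(-1/6921363) = -1796541/2307121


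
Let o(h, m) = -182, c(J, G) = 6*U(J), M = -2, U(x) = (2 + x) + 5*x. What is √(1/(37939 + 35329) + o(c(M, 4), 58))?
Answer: 5*I*√9770122947/36634 ≈ 13.491*I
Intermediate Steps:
U(x) = 2 + 6*x
c(J, G) = 12 + 36*J (c(J, G) = 6*(2 + 6*J) = 12 + 36*J)
√(1/(37939 + 35329) + o(c(M, 4), 58)) = √(1/(37939 + 35329) - 182) = √(1/73268 - 182) = √(-13334775/73268) = 5*I*√9770122947/36634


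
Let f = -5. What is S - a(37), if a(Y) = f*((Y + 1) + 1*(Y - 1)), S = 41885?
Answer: 42255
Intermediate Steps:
a(Y) = -10*Y (a(Y) = -5*((Y + 1) + 1*(Y - 1)) = -5*((1 + Y) + 1*(-1 + Y)) = -5*((1 + Y) + (-1 + Y)) = -10*Y)
S - a(37) = 41885 - (-10)*37 = 41885 - 1*(-370) = 41885 + 370 = 42255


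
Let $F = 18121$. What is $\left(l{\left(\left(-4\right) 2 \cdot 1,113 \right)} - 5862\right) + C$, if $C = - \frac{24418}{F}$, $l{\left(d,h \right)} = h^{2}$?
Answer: $\frac{125137329}{18121} \approx 6905.7$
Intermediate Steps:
$C = - \frac{24418}{18121} \approx -1.3475$
$\left(l{\left(\left(-4\right) 2 \cdot 1,113 \right)} - 5862\right) + C = \left(113^{2} - 5862\right) - \frac{24418}{18121} = \left(12769 - 5862\right) - \frac{24418}{18121} = 6907 - \frac{24418}{18121} = \frac{125137329}{18121}$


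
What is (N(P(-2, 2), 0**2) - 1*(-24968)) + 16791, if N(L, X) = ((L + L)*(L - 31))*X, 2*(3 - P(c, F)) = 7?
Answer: 41759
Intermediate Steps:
P(c, F) = -1/2 (P(c, F) = 3 - 1/2*7 = 3 - 7/2 = -1/2)
N(L, X) = 2*L*X*(-31 + L) (N(L, X) = ((2*L)*(-31 + L))*X = (2*L*(-31 + L))*X = 2*L*X*(-31 + L))
(N(P(-2, 2), 0**2) - 1*(-24968)) + 16791 = (2*(-1/2)*0**2*(-31 - 1/2) - 1*(-24968)) + 16791 = (2*(-1/2)*0*(-63/2) + 24968) + 16791 = (0 + 24968) + 16791 = 24968 + 16791 = 41759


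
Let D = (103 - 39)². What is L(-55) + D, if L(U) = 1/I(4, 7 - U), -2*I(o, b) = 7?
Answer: 28670/7 ≈ 4095.7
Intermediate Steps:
D = 4096 (D = 64² = 4096)
I(o, b) = -7/2 (I(o, b) = -½*7 = -7/2)
L(U) = -2/7 (L(U) = 1/(-7/2) = -2/7)
L(-55) + D = -2/7 + 4096 = 28670/7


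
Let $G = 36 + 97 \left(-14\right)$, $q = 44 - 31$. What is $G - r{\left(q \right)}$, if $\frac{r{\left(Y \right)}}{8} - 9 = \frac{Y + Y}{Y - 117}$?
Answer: $-1392$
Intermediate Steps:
$q = 13$
$r{\left(Y \right)} = 72 + \frac{16 Y}{-117 + Y}$ ($r{\left(Y \right)} = 72 + 8 \frac{Y + Y}{Y - 117} = 72 + 8 \frac{2 Y}{-117 + Y} = 72 + \frac{16 Y}{-117 + Y}$)
$G = -1322$ ($G = 36 - 1358 = -1322$)
$G - r{\left(q \right)} = -1322 - \frac{8 \left(-1053 + 11 \cdot 13\right)}{-117 + 13} = -1322 - \frac{8 \left(-1053 + 143\right)}{-104} = -1322 - 8 \left(- \frac{1}{104}\right) \left(-910\right) = -1322 - 70 = -1392$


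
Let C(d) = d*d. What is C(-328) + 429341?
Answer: 536925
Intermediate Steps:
C(d) = d²
C(-328) + 429341 = (-328)² + 429341 = 107584 + 429341 = 536925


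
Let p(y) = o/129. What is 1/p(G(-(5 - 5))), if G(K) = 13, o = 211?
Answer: 129/211 ≈ 0.61137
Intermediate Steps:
p(y) = 211/129
1/p(G(-(5 - 5))) = 1/(211/129) = 129/211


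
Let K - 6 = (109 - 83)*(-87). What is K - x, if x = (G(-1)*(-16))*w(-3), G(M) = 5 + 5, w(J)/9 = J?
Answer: -6576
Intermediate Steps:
w(J) = 9*J
G(M) = 10
x = 4320 (x = (10*(-16))*(9*(-3)) = -160*(-27) = 4320)
K = -2256 (K = 6 + (109 - 83)*(-87) = 6 + 26*(-87) = 6 - 2262 = -2256)
K - x = -2256 - 1*4320 = -2256 - 4320 = -6576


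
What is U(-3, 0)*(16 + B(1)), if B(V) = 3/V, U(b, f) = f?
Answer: 0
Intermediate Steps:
U(-3, 0)*(16 + B(1)) = 0*(16 + 3/1) = 0*(16 + 3*1) = 0*(16 + 3) = 0*19 = 0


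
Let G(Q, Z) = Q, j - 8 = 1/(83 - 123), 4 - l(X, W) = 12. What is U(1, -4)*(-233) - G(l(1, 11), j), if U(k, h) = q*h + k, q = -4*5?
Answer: -18865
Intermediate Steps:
l(X, W) = -8 (l(X, W) = 4 - 1*12 = 4 - 12 = -8)
q = -20
j = 319/40 (j = 8 + 1/(83 - 123) = 8 + 1/(-40) = 8 - 1/40 = 319/40 ≈ 7.9750)
U(k, h) = k - 20*h (U(k, h) = -20*h + k = k - 20*h)
U(1, -4)*(-233) - G(l(1, 11), j) = (1 - 20*(-4))*(-233) - 1*(-8) = (1 + 80)*(-233) + 8 = 81*(-233) + 8 = -18873 + 8 = -18865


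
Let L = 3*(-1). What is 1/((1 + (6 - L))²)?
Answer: 1/100 ≈ 0.010000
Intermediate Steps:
L = -3
1/((1 + (6 - L))²) = 1/((1 + (6 - 1*(-3)))²) = 1/((1 + (6 + 3))²) = 1/((1 + 9)²) = 1/(10²) = 1/100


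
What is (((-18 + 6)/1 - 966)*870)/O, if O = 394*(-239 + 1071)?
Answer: -212715/81952 ≈ -2.5956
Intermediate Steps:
O = 327808 (O = 394*832 = 327808)
(((-18 + 6)/1 - 966)*870)/O = (((-18 + 6)/1 - 966)*870)/327808 = ((-12*1 - 966)*870)*(1/327808) = ((-12 - 966)*870)*(1/327808) = -978*870*(1/327808) = -850860*1/327808 = -212715/81952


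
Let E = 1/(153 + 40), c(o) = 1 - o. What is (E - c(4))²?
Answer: 336400/37249 ≈ 9.0311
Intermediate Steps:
E = 1/193 ≈ 0.0051813
(E - c(4))² = (1/193 - (1 - 1*4))² = (1/193 - (1 - 4))² = (1/193 - 1*(-3))² = (1/193 + 3)² = (580/193)² = 336400/37249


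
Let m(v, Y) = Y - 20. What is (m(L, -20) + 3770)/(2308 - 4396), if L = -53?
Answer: -1865/1044 ≈ -1.7864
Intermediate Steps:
m(v, Y) = -20 + Y
(m(L, -20) + 3770)/(2308 - 4396) = ((-20 - 20) + 3770)/(2308 - 4396) = (-40 + 3770)/(-2088) = 3730*(-1/2088) = -1865/1044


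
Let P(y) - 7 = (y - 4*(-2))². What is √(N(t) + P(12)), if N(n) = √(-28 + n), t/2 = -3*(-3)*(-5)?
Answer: √(407 + I*√118) ≈ 20.176 + 0.2692*I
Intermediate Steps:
t = -90 (t = 2*(-3*(-3)*(-5)) = 2*(9*(-5)) = 2*(-45) = -90)
P(y) = 7 + (8 + y)² (P(y) = 7 + (y - 4*(-2))² = 7 + (y + 8)² = 7 + (8 + y)²)
√(N(t) + P(12)) = √(√(-28 - 90) + (7 + (8 + 12)²)) = √(√(-118) + (7 + 20²)) = √(I*√118 + (7 + 400)) = √(I*√118 + 407) = √(407 + I*√118)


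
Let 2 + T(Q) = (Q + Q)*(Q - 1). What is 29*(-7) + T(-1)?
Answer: -201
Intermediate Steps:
T(Q) = -2 + 2*Q*(-1 + Q) (T(Q) = -2 + (Q + Q)*(Q - 1) = -2 + (2*Q)*(-1 + Q) = -2 + 2*Q*(-1 + Q))
29*(-7) + T(-1) = 29*(-7) + (-2 - 2*(-1) + 2*(-1)²) = -203 + (-2 + 2 + 2*1) = -203 + (-2 + 2 + 2) = -203 + 2 = -201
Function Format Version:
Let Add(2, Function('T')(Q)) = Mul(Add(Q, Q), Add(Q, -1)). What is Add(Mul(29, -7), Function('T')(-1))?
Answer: -201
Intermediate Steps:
Function('T')(Q) = Add(-2, Mul(2, Q, Add(-1, Q))) (Function('T')(Q) = Add(-2, Mul(Add(Q, Q), Add(Q, -1))) = Add(-2, Mul(Mul(2, Q), Add(-1, Q))) = Add(-2, Mul(2, Q, Add(-1, Q))))
Add(Mul(29, -7), Function('T')(-1)) = Add(Mul(29, -7), Add(-2, Mul(-2, -1), Mul(2, Pow(-1, 2)))) = Add(-203, Add(-2, 2, Mul(2, 1))) = Add(-203, Add(-2, 2, 2)) = Add(-203, 2) = -201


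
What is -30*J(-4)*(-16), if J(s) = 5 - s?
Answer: 4320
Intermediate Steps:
-30*J(-4)*(-16) = -30*(5 - 1*(-4))*(-16) = -30*(5 + 4)*(-16) = -30*9*(-16) = -270*(-16) = 4320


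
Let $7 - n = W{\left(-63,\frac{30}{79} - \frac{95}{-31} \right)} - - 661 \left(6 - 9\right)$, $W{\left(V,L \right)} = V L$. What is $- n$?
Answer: $- \frac{5404915}{2449} \approx -2207.0$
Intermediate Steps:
$W{\left(V,L \right)} = L V$
$n = \frac{5404915}{2449}$ ($n = 7 - \left(\left(\frac{30}{79} - \frac{95}{-31}\right) \left(-63\right) - - 661 \left(6 - 9\right)\right) = 7 - \left(\left(30 \cdot \frac{1}{79} - - \frac{95}{31}\right) \left(-63\right) - \left(-661\right) \left(-3\right)\right) = 7 - \left(\left(\frac{30}{79} + \frac{95}{31}\right) \left(-63\right) - 1983\right) = 7 - \left(\frac{8435}{2449} \left(-63\right) - 1983\right) = 7 - \left(- \frac{531405}{2449} - 1983\right) = 7 - - \frac{5387772}{2449} = 7 + \frac{5387772}{2449} = \frac{5404915}{2449} \approx 2207.0$)
$- n = \left(-1\right) \frac{5404915}{2449} = - \frac{5404915}{2449}$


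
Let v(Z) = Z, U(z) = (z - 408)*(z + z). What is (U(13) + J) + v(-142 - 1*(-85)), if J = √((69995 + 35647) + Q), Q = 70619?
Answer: -10327 + √176261 ≈ -9907.2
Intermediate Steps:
U(z) = 2*z*(-408 + z) (U(z) = (-408 + z)*(2*z) = 2*z*(-408 + z))
J = √176261 (J = √((69995 + 35647) + 70619) = √(105642 + 70619) = √176261 ≈ 419.83)
(U(13) + J) + v(-142 - 1*(-85)) = (2*13*(-408 + 13) + √176261) + (-142 - 1*(-85)) = (2*13*(-395) + √176261) + (-142 + 85) = (-10270 + √176261) - 57 = -10327 + √176261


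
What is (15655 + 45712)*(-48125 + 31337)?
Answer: -1030229196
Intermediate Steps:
(15655 + 45712)*(-48125 + 31337) = 61367*(-16788) = -1030229196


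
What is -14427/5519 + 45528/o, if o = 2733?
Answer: 70613347/5027809 ≈ 14.045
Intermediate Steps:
-14427/5519 + 45528/o = -14427/5519 + 45528/2733 = -14427*1/5519 + 45528*(1/2733) = -14427/5519 + 15176/911 = 70613347/5027809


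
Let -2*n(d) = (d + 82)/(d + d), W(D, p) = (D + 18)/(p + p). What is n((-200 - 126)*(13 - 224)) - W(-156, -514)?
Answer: -3398943/8839001 ≈ -0.38454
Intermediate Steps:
W(D, p) = (18 + D)/(2*p) (W(D, p) = (18 + D)/((2*p)) = (18 + D)*(1/(2*p)) = (18 + D)/(2*p))
n(d) = -(82 + d)/(4*d) (n(d) = -(d + 82)/(2*(d + d)) = -(82 + d)/(2*(2*d)) = -(82 + d)*1/(2*d)/2 = -(82 + d)/(4*d))
n((-200 - 126)*(13 - 224)) - W(-156, -514) = (-82 - (-200 - 126)*(13 - 224))/(4*(((-200 - 126)*(13 - 224)))) - (18 - 156)/(2*(-514)) = (-82 - (-326)*(-211))/(4*((-326*(-211)))) - (-1)*(-138)/(2*514) = (¼)*(-82 - 1*68786)/68786 - 1*69/514 = (¼)*(1/68786)*(-82 - 68786) - 69/514 = (¼)*(1/68786)*(-68868) - 69/514 = -17217/68786 - 69/514 = -3398943/8839001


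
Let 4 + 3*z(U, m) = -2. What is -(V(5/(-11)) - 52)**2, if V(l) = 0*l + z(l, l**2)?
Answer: -2916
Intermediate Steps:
z(U, m) = -2 (z(U, m) = -4/3 + (1/3)*(-2) = -4/3 - 2/3 = -2)
V(l) = -2 (V(l) = 0*l - 2 = 0 - 2 = -2)
-(V(5/(-11)) - 52)**2 = -(-2 - 52)**2 = -1*(-54)**2 = -1*2916 = -2916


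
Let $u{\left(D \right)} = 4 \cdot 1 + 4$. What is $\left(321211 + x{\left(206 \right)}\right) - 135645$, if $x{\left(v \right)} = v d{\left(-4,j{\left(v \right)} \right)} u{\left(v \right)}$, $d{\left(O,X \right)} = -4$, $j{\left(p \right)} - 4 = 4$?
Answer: $178974$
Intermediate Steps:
$j{\left(p \right)} = 8$ ($j{\left(p \right)} = 4 + 4 = 8$)
$u{\left(D \right)} = 8$ ($u{\left(D \right)} = 4 + 4 = 8$)
$x{\left(v \right)} = - 32 v$ ($x{\left(v \right)} = v \left(-4\right) 8 = - 4 v 8 = - 32 v$)
$\left(321211 + x{\left(206 \right)}\right) - 135645 = \left(321211 - 6592\right) - 135645 = 314619 - 135645 = 178974$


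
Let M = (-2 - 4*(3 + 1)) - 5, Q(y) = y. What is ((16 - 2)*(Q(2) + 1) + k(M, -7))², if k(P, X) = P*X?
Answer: 41209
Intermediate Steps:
M = -23 (M = (-2 - 4*4) - 5 = (-2 - 16) - 5 = -18 - 5 = -23)
((16 - 2)*(Q(2) + 1) + k(M, -7))² = ((16 - 2)*(2 + 1) - 23*(-7))² = (14*3 + 161)² = (42 + 161)² = 203² = 41209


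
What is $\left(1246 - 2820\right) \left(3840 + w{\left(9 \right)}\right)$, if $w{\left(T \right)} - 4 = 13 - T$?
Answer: $-6056752$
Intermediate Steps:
$w{\left(T \right)} = 17 - T$ ($w{\left(T \right)} = 4 - \left(-13 + T\right) = 17 - T$)
$\left(1246 - 2820\right) \left(3840 + w{\left(9 \right)}\right) = \left(1246 - 2820\right) \left(3840 + \left(17 - 9\right)\right) = - 1574 \left(3840 + \left(17 - 9\right)\right) = - 1574 \left(3840 + 8\right) = \left(-1574\right) 3848 = -6056752$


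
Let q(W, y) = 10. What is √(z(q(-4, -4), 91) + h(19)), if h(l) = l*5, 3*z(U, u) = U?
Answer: √885/3 ≈ 9.9163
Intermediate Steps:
z(U, u) = U/3
h(l) = 5*l
√(z(q(-4, -4), 91) + h(19)) = √((⅓)*10 + 5*19) = √(10/3 + 95) = √(295/3) = √885/3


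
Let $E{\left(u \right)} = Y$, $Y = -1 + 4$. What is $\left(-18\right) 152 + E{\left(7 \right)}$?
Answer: $-2733$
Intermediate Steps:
$Y = 3$
$E{\left(u \right)} = 3$
$\left(-18\right) 152 + E{\left(7 \right)} = \left(-18\right) 152 + 3 = -2736 + 3 = -2733$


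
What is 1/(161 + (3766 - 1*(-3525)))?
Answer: 1/7452 ≈ 0.00013419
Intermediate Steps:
1/(161 + (3766 - 1*(-3525))) = 1/(161 + (3766 + 3525)) = 1/(161 + 7291) = 1/7452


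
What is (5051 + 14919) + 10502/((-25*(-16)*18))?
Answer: 71897251/3600 ≈ 19971.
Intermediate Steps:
(5051 + 14919) + 10502/((-25*(-16)*18)) = 19970 + 10502/((400*18)) = 19970 + 10502/7200 = 19970 + 10502*(1/7200) = 19970 + 5251/3600 = 71897251/3600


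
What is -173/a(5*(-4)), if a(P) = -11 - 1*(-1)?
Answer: 173/10 ≈ 17.300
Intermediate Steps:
a(P) = -10 (a(P) = -11 + 1 = -10)
-173/a(5*(-4)) = -173/(-10) = -173*(-⅒) = 173/10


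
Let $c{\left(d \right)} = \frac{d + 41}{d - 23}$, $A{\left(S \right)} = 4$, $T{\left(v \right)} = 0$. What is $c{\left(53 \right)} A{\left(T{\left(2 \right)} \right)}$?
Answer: $\frac{188}{15} \approx 12.533$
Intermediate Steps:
$c{\left(d \right)} = \frac{41 + d}{-23 + d}$ ($c{\left(d \right)} = \frac{41 + d}{d - 23} = \frac{41 + d}{-23 + d}$)
$c{\left(53 \right)} A{\left(T{\left(2 \right)} \right)} = \frac{41 + 53}{-23 + 53} \cdot 4 = \frac{1}{30} \cdot 94 \cdot 4 = \frac{47}{15} \cdot 4 = \frac{188}{15}$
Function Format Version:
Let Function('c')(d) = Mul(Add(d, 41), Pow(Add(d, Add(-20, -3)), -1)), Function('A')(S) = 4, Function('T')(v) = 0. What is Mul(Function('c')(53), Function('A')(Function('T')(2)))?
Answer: Rational(188, 15) ≈ 12.533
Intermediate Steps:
Function('c')(d) = Mul(Pow(Add(-23, d), -1), Add(41, d)) (Function('c')(d) = Mul(Add(41, d), Pow(Add(d, -23), -1)) = Mul(Add(41, d), Pow(Add(-23, d), -1)) = Mul(Pow(Add(-23, d), -1), Add(41, d)))
Mul(Function('c')(53), Function('A')(Function('T')(2))) = Mul(Mul(Pow(Add(-23, 53), -1), Add(41, 53)), 4) = Mul(Mul(Pow(30, -1), 94), 4) = Mul(Mul(Rational(1, 30), 94), 4) = Mul(Rational(47, 15), 4) = Rational(188, 15)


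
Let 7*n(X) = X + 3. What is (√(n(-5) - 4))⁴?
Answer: 900/49 ≈ 18.367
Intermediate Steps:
n(X) = 3/7 + X/7 (n(X) = (X + 3)/7 = (3 + X)/7 = 3/7 + X/7)
(√(n(-5) - 4))⁴ = (√((3/7 + (⅐)*(-5)) - 4))⁴ = (√((3/7 - 5/7) - 4))⁴ = (√(-2/7 - 4))⁴ = (√(-30/7))⁴ = (I*√210/7)⁴ = 900/49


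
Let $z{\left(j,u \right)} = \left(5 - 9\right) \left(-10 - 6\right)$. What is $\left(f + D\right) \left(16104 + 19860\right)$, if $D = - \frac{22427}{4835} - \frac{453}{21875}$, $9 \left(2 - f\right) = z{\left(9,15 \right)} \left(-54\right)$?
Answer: $\frac{290105406861336}{21153125} \approx 1.3715 \cdot 10^{7}$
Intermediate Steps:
$z{\left(j,u \right)} = 64$ ($z{\left(j,u \right)} = \left(-4\right) \left(-16\right) = 64$)
$f = 386$ ($f = 2 - \frac{64 \left(-54\right)}{9} = 2 - -384 = 2 + 384 = 386$)
$D = - \frac{98556176}{21153125}$ ($D = \left(-22427\right) \frac{1}{4835} - \frac{453}{21875} = - \frac{22427}{4835} - \frac{453}{21875} = - \frac{98556176}{21153125} \approx -4.6592$)
$\left(f + D\right) \left(16104 + 19860\right) = \left(386 - \frac{98556176}{21153125}\right) \left(16104 + 19860\right) = \frac{8066550074}{21153125} \cdot 35964 = \frac{290105406861336}{21153125}$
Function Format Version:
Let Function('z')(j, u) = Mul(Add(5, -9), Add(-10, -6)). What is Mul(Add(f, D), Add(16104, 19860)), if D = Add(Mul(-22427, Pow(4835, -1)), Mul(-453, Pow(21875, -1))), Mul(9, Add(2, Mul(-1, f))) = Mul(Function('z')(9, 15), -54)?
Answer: Rational(290105406861336, 21153125) ≈ 1.3715e+7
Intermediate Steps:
Function('z')(j, u) = 64 (Function('z')(j, u) = Mul(-4, -16) = 64)
f = 386 (f = Add(2, Mul(Rational(-1, 9), Mul(64, -54))) = Add(2, Mul(Rational(-1, 9), -3456)) = Add(2, 384) = 386)
D = Rational(-98556176, 21153125) (D = Add(Mul(-22427, Rational(1, 4835)), Mul(-453, Rational(1, 21875))) = Add(Rational(-22427, 4835), Rational(-453, 21875)) = Rational(-98556176, 21153125) ≈ -4.6592)
Mul(Add(f, D), Add(16104, 19860)) = Mul(Add(386, Rational(-98556176, 21153125)), Add(16104, 19860)) = Mul(Rational(8066550074, 21153125), 35964) = Rational(290105406861336, 21153125)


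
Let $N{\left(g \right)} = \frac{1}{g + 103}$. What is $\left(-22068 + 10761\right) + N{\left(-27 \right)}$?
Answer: $- \frac{859331}{76} \approx -11307.0$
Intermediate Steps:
$N{\left(g \right)} = \frac{1}{103 + g}$
$\left(-22068 + 10761\right) + N{\left(-27 \right)} = \left(-22068 + 10761\right) + \frac{1}{103 - 27} = -11307 + \frac{1}{76} = - \frac{859331}{76}$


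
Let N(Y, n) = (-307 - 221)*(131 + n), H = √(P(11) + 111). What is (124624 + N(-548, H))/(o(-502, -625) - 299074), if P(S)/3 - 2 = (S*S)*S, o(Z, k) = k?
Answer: -55456/299699 + 528*√4110/299699 ≈ -0.072093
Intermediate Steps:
P(S) = 6 + 3*S³ (P(S) = 6 + 3*((S*S)*S) = 6 + 3*(S²*S) = 6 + 3*S³)
H = √4110 (H = √((6 + 3*11³) + 111) = √((6 + 3*1331) + 111) = √((6 + 3993) + 111) = √(3999 + 111) = √4110 ≈ 64.109)
N(Y, n) = -69168 - 528*n (N(Y, n) = -528*(131 + n) = -69168 - 528*n)
(124624 + N(-548, H))/(o(-502, -625) - 299074) = (124624 + (-69168 - 528*√4110))/(-625 - 299074) = (55456 - 528*√4110)/(-299699) = (55456 - 528*√4110)*(-1/299699) = -55456/299699 + 528*√4110/299699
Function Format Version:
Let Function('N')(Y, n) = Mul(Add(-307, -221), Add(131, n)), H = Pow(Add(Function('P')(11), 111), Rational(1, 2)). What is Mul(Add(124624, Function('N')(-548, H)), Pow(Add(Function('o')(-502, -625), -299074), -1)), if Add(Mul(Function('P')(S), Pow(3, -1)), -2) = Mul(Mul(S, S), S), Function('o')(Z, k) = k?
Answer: Add(Rational(-55456, 299699), Mul(Rational(528, 299699), Pow(4110, Rational(1, 2)))) ≈ -0.072093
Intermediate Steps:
Function('P')(S) = Add(6, Mul(3, Pow(S, 3))) (Function('P')(S) = Add(6, Mul(3, Mul(Mul(S, S), S))) = Add(6, Mul(3, Mul(Pow(S, 2), S))) = Add(6, Mul(3, Pow(S, 3))))
H = Pow(4110, Rational(1, 2)) (H = Pow(Add(Add(6, Mul(3, Pow(11, 3))), 111), Rational(1, 2)) = Pow(Add(Add(6, Mul(3, 1331)), 111), Rational(1, 2)) = Pow(Add(Add(6, 3993), 111), Rational(1, 2)) = Pow(Add(3999, 111), Rational(1, 2)) = Pow(4110, Rational(1, 2)) ≈ 64.109)
Function('N')(Y, n) = Add(-69168, Mul(-528, n)) (Function('N')(Y, n) = Mul(-528, Add(131, n)) = Add(-69168, Mul(-528, n)))
Mul(Add(124624, Function('N')(-548, H)), Pow(Add(Function('o')(-502, -625), -299074), -1)) = Mul(Add(124624, Add(-69168, Mul(-528, Pow(4110, Rational(1, 2))))), Pow(Add(-625, -299074), -1)) = Mul(Add(55456, Mul(-528, Pow(4110, Rational(1, 2)))), Pow(-299699, -1)) = Mul(Add(55456, Mul(-528, Pow(4110, Rational(1, 2)))), Rational(-1, 299699)) = Add(Rational(-55456, 299699), Mul(Rational(528, 299699), Pow(4110, Rational(1, 2))))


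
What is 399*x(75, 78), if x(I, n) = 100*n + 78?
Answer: 3143322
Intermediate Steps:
x(I, n) = 78 + 100*n
399*x(75, 78) = 399*(78 + 100*78) = 399*(78 + 7800) = 399*7878 = 3143322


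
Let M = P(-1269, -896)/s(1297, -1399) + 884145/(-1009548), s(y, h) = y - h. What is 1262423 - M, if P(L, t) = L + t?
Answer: 286332793569827/226811784 ≈ 1.2624e+6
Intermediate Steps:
M = -380777195/226811784 (M = (-1269 - 896)/(1297 - 1*(-1399)) + 884145/(-1009548) = -2165/(1297 + 1399) + 884145*(-1/1009548) = -2165/2696 - 294715/336516 = -380777195/226811784 ≈ -1.6788)
1262423 - M = 1262423 - 1*(-380777195/226811784) = 1262423 + 380777195/226811784 = 286332793569827/226811784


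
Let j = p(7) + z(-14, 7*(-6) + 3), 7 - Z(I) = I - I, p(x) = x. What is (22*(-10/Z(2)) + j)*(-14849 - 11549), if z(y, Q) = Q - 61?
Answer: 22992658/7 ≈ 3.2847e+6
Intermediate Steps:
Z(I) = 7 (Z(I) = 7 - (I - I) = 7 - 1*0 = 7 + 0 = 7)
z(y, Q) = -61 + Q
j = -93 (j = 7 + (-61 + (7*(-6) + 3)) = 7 + (-61 + (-42 + 3)) = 7 + (-61 - 39) = 7 - 100 = -93)
(22*(-10/Z(2)) + j)*(-14849 - 11549) = (22*(-10/7) - 93)*(-14849 - 11549) = (22*(-10*1/7) - 93)*(-26398) = (22*(-10/7) - 93)*(-26398) = (-220/7 - 93)*(-26398) = -871/7*(-26398) = 22992658/7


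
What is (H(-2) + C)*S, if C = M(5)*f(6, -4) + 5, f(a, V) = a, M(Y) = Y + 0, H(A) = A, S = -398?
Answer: -13134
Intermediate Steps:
M(Y) = Y
C = 35 (C = 5*6 + 5 = 30 + 5 = 35)
(H(-2) + C)*S = (-2 + 35)*(-398) = 33*(-398) = -13134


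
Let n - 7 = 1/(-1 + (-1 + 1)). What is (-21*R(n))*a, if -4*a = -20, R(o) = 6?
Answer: -630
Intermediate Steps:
n = 6 (n = 7 + 1/(-1 + (-1 + 1)) = 7 + 1/(-1 + 0) = 7 + 1/(-1) = 7 - 1 = 6)
a = 5 (a = -¼*(-20) = 5)
(-21*R(n))*a = -21*6*5 = -126*5 = -630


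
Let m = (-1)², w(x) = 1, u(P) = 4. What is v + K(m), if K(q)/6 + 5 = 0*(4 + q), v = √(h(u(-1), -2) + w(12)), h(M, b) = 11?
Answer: -30 + 2*√3 ≈ -26.536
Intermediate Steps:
m = 1
v = 2*√3 (v = √(11 + 1) = √12 = 2*√3 ≈ 3.4641)
K(q) = -30 (K(q) = -30 + 6*(0*(4 + q)) = -30 + 6*0 = -30 + 0 = -30)
v + K(m) = 2*√3 - 30 = -30 + 2*√3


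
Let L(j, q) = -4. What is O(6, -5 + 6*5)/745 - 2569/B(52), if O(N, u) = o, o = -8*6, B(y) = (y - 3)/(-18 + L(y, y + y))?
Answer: 6014794/5215 ≈ 1153.4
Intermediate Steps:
B(y) = 3/22 - y/22 (B(y) = (y - 3)/(-18 - 4) = (-3 + y)/(-22) = (-3 + y)*(-1/22) = 3/22 - y/22)
o = -48
O(N, u) = -48
O(6, -5 + 6*5)/745 - 2569/B(52) = -48/745 - 2569/(3/22 - 1/22*52) = -48*1/745 - 2569/(3/22 - 26/11) = -48/745 - 2569/(-49/22) = -48/745 - 2569*(-22/49) = -48/745 + 8074/7 = 6014794/5215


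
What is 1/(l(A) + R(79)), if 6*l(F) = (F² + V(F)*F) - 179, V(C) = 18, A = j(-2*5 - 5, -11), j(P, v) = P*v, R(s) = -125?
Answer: 3/14633 ≈ 0.00020502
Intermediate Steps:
A = 165 (A = (-2*5 - 5)*(-11) = (-10 - 5)*(-11) = -15*(-11) = 165)
l(F) = -179/6 + 3*F + F²/6 (l(F) = ((F² + 18*F) - 179)/6 = (-179 + F² + 18*F)/6 = -179/6 + 3*F + F²/6)
1/(l(A) + R(79)) = 1/((-179/6 + 3*165 + (⅙)*165²) - 125) = 1/((-179/6 + 495 + (⅙)*27225) - 125) = 1/((-179/6 + 495 + 9075/2) - 125) = 1/(15008/3 - 125) = 1/(14633/3) = 3/14633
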